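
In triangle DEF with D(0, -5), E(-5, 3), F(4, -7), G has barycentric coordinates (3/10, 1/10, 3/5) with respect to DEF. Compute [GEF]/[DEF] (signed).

The signed ratio [GEF]/[DEF] equals the barycentric coordinate of G at vertex D, which is 3/10.

3/10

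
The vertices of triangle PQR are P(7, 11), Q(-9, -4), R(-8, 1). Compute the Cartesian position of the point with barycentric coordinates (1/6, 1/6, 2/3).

(-17/3, 11/6)

S = (1/6)·P + (1/6)·Q + (2/3)·R.
x-coordinate: (1/6)·7 + (1/6)·(-9) + (2/3)·(-8) = -17/3.
y-coordinate: (1/6)·11 + (1/6)·(-4) + (2/3)·1 = 11/6.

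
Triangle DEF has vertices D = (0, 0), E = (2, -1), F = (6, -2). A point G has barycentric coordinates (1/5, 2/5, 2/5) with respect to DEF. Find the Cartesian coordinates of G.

(16/5, -6/5)

G = (1/5)·D + (2/5)·E + (2/5)·F.
x-coordinate: (1/5)·0 + (2/5)·2 + (2/5)·6 = 16/5.
y-coordinate: (1/5)·0 + (2/5)·(-1) + (2/5)·(-2) = -6/5.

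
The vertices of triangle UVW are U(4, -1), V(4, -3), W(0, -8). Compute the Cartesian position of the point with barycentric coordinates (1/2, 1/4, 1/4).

(3, -13/4)

P = (1/2)·U + (1/4)·V + (1/4)·W.
x-coordinate: (1/2)·4 + (1/4)·4 + (1/4)·0 = 3.
y-coordinate: (1/2)·(-1) + (1/4)·(-3) + (1/4)·(-8) = -13/4.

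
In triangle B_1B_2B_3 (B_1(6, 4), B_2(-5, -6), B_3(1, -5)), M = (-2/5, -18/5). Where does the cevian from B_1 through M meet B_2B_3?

Barycentric coordinates of M with respect to B_1B_2B_3: (1/5, 2/5, 2/5).
On side B_2B_3 the B_1-coordinate is zero; dropping M's B_1-weight 1/5 and renormalizing the remaining 2/5 : 2/5 gives weights 1/2, 1/2 on B_2, B_3.
N = (1/2)·(-5, -6) + (1/2)·(1, -5) = (-2, -11/2).

(-2, -11/2)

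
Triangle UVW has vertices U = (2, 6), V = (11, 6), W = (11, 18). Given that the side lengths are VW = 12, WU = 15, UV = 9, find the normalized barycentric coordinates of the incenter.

(1/3, 5/12, 1/4)

The incenter has barycentric coordinates proportional to the opposite side lengths: (12 : 15 : 9).
Normalizing by 12+15+9 = 36 gives (1/3, 5/12, 1/4).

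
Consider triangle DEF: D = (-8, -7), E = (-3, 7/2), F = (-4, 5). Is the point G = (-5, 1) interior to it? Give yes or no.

yes

Barycentric coordinates of G: (11/36, 2/9, 17/36).
The three coordinates are positive, positive, positive; a point is interior exactly when all three are positive.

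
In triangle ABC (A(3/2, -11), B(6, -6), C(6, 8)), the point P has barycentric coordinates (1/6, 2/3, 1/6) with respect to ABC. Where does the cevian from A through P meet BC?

(6, -16/5)

Line AP meets BC where the A-coordinate vanishes; zeroing P's A-weight and renormalizing leaves B, C-weights 2/3 : 1/6 → (4/5, 1/5).
So Q = (4/5)·B + (1/5)·C = (6, -16/5).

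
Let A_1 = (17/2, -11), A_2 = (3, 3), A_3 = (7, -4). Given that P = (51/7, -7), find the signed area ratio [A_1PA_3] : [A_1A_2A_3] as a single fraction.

1/7

[A_1A_2A_3] = ½·((17/2)·(3−(-4)) + 3·(-4−(-11)) + 7·(-11−3)) = ½·(119/2 + 21 − 98) = -35/4.
[A_1PA_3] = ½·((17/2)·(-7−(-4)) + (51/7)·(-4−(-11)) + 7·(-11−(-7))) = ½·(-51/2 + 51 − 28) = -5/4, so the ratio is (-5/4)/(-35/4) = 1/7.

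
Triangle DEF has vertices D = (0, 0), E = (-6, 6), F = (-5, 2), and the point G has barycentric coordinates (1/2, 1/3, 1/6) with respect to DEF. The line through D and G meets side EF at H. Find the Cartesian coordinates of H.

(-17/3, 14/3)

Line DG meets EF where the D-coordinate vanishes; zeroing G's D-weight and renormalizing leaves E, F-weights 1/3 : 1/6 → (2/3, 1/3).
So H = (2/3)·E + (1/3)·F = (-17/3, 14/3).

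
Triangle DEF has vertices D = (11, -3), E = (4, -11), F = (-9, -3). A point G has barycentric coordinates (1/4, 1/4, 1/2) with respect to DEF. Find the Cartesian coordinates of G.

(-3/4, -5)

G = (1/4)·D + (1/4)·E + (1/2)·F.
x-coordinate: (1/4)·11 + (1/4)·4 + (1/2)·(-9) = -3/4.
y-coordinate: (1/4)·(-3) + (1/4)·(-11) + (1/2)·(-3) = -5.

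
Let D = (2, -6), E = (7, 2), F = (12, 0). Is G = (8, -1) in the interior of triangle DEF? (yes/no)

yes

Barycentric coordinates of G: (13/50, 7/25, 23/50).
The three coordinates are positive, positive, positive; a point is interior exactly when all three are positive.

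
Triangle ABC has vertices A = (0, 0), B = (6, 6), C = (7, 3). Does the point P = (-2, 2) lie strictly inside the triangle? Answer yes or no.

no

Barycentric coordinates of P: (7/6, 5/6, -1).
The three coordinates are positive, positive, negative; a point is interior exactly when all three are positive.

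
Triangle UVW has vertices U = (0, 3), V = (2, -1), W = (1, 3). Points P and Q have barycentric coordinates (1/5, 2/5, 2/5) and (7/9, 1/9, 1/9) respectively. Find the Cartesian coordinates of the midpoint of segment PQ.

Barycentric coordinates of the midpoint are the average: (22/45, 23/90, 23/90).
Converting: (22/45)·U + (23/90)·V + (23/90)·W = (23/30, 89/45).

(23/30, 89/45)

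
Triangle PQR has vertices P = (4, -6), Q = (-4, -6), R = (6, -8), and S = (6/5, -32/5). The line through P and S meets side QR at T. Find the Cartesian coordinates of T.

Barycentric coordinates of S with respect to PQR: (2/5, 2/5, 1/5).
On side QR the P-coordinate is zero; dropping S's P-weight 2/5 and renormalizing the remaining 2/5 : 1/5 gives weights 2/3, 1/3 on Q, R.
T = (2/3)·(-4, -6) + (1/3)·(6, -8) = (-2/3, -20/3).

(-2/3, -20/3)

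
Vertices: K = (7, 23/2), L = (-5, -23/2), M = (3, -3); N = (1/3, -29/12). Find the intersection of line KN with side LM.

(-3, -75/8)

Barycentric coordinates of N with respect to KLM: (1/3, 1/2, 1/6).
On side LM the K-coordinate is zero; dropping N's K-weight 1/3 and renormalizing the remaining 1/2 : 1/6 gives weights 3/4, 1/4 on L, M.
J = (3/4)·(-5, -23/2) + (1/4)·(3, -3) = (-3, -75/8).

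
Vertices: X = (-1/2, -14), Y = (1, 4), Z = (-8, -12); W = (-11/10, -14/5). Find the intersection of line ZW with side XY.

Barycentric coordinates of W with respect to XYZ: (1/5, 3/5, 1/5).
On side XY the Z-coordinate is zero; dropping W's Z-weight 1/5 and renormalizing the remaining 1/5 : 3/5 gives weights 1/4, 3/4 on X, Y.
V = (1/4)·(-1/2, -14) + (3/4)·(1, 4) = (5/8, -1/2).

(5/8, -1/2)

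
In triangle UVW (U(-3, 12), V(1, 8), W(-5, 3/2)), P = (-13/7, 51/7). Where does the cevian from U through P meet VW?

Barycentric coordinates of P with respect to UVW: (2/7, 3/7, 2/7).
On side VW the U-coordinate is zero; dropping P's U-weight 2/7 and renormalizing the remaining 3/7 : 2/7 gives weights 3/5, 2/5 on V, W.
Q = (3/5)·(1, 8) + (2/5)·(-5, 3/2) = (-7/5, 27/5).

(-7/5, 27/5)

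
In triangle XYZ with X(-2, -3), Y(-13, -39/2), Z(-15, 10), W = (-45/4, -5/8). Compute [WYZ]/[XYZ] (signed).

1/4

[XYZ] = ½·((-2)·(-39/2−10) + (-13)·(10−(-3)) + (-15)·(-3−(-39/2))) = ½·(59 − 169 − 495/2) = -715/4.
[WYZ] = ½·((-45/4)·(-39/2−10) + (-13)·(10−(-5/8)) + (-15)·(-5/8−(-39/2))) = ½·(2655/8 − 1105/8 − 2265/8) = -715/16, so the ratio is (-715/16)/(-715/4) = 1/4.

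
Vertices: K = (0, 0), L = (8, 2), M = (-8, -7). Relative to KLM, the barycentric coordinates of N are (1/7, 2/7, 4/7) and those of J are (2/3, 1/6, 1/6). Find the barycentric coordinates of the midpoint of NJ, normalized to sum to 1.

(17/42, 19/84, 31/84)

Since both coordinate triples sum to 1, the midpoint's barycentrics are the componentwise average.
(1/7+2/3)/2 = 17/42; similarly 19/84 and 31/84.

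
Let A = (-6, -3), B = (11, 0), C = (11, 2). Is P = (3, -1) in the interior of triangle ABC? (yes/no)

yes

Barycentric coordinates of P: (8/17, 11/34, 7/34).
The three coordinates are positive, positive, positive; a point is interior exactly when all three are positive.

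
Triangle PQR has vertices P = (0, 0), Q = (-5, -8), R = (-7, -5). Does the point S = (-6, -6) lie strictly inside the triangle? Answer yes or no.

yes

Barycentric coordinates of S: (1/31, 12/31, 18/31).
The three coordinates are positive, positive, positive; a point is interior exactly when all three are positive.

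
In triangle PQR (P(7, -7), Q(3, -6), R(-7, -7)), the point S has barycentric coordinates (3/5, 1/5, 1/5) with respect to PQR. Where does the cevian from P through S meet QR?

(-2, -13/2)

Line PS meets QR where the P-coordinate vanishes; zeroing S's P-weight and renormalizing leaves Q, R-weights 1/5 : 1/5 → (1/2, 1/2).
So T = (1/2)·Q + (1/2)·R = (-2, -13/2).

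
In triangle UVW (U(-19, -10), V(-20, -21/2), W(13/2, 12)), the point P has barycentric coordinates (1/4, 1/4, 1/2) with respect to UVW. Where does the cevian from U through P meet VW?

(-7/3, 9/2)

Line UP meets VW where the U-coordinate vanishes; zeroing P's U-weight and renormalizing leaves V, W-weights 1/4 : 1/2 → (1/3, 2/3).
So Q = (1/3)·V + (2/3)·W = (-7/3, 9/2).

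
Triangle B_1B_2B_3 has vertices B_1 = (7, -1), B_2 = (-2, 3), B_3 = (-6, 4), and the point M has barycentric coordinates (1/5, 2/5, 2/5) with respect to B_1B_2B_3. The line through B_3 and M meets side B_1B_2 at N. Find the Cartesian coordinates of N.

Line B_3M meets B_1B_2 where the B_3-coordinate vanishes; zeroing M's B_3-weight and renormalizing leaves B_1, B_2-weights 1/5 : 2/5 → (1/3, 2/3).
So N = (1/3)·B_1 + (2/3)·B_2 = (1, 5/3).

(1, 5/3)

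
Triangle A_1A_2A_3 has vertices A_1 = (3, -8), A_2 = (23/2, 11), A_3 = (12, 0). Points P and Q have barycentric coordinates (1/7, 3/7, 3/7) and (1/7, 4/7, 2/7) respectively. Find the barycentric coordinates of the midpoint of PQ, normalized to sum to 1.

(1/7, 1/2, 5/14)

Since both coordinate triples sum to 1, the midpoint's barycentrics are the componentwise average.
(1/7+1/7)/2 = 1/7; similarly 1/2 and 5/14.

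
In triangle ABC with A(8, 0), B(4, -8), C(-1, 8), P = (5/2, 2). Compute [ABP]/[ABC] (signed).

1/2

[ABC] = ½·(8·(-8−8) + 4·(8−0) + (-1)·(0−(-8))) = ½·(-128 + 32 − 8) = -52.
[ABP] = ½·(8·(-8−2) + 4·(2−0) + (5/2)·(0−(-8))) = ½·(-80 + 8 + 20) = -26, so the ratio is (-26)/(-52) = 1/2.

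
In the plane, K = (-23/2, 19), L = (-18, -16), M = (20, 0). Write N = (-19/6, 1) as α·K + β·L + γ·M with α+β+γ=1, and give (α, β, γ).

(1/3, 1/3, 1/3)

Signed area of the reference triangle: [KLM] = ½·((-23/2)·(-16−0) + (-18)·(0−19) + 20·(19−(-16))) = ½·(184 + 342 + 700) = 613.
[NLM] = ½·((-19/6)·(-16−0) + (-18)·(0−1) + 20·(1−(-16))) = ½·(152/3 + 18 + 340) = 613/3, so the K-coordinate is (613/3)/613 = 1/3.
[KNM] = ½·((-23/2)·(1−0) + (-19/6)·(0−19) + 20·(19−1)) = ½·(-23/2 + 361/6 + 360) = 613/3, so the L-coordinate is 1/3.
[KLN] = ½·((-23/2)·(-16−1) + (-18)·(1−19) + (-19/6)·(19−(-16))) = ½·(391/2 + 324 − 665/6) = 613/3, so the M-coordinate is 1/3.
Check: 1/3 + 1/3 + 1/3 = 1.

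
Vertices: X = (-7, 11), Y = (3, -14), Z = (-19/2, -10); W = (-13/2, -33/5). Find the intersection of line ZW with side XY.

(-2, -3/2)

Barycentric coordinates of W with respect to XYZ: (1/5, 1/5, 3/5).
On side XY the Z-coordinate is zero; dropping W's Z-weight 3/5 and renormalizing the remaining 1/5 : 1/5 gives weights 1/2, 1/2 on X, Y.
V = (1/2)·(-7, 11) + (1/2)·(3, -14) = (-2, -3/2).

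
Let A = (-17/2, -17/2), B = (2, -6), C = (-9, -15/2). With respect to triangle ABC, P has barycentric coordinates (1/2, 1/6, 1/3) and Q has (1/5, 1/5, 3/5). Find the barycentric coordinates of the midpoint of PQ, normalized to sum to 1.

(7/20, 11/60, 7/15)

Since both coordinate triples sum to 1, the midpoint's barycentrics are the componentwise average.
(1/2+1/5)/2 = 7/20; similarly 11/60 and 7/15.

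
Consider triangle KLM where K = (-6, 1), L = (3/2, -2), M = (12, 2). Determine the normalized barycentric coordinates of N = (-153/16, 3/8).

(9/8, 1/8, -1/4)

Signed area of the reference triangle: [KLM] = ½·((-6)·(-2−2) + (3/2)·(2−1) + 12·(1−(-2))) = ½·(24 + 3/2 + 36) = 123/4.
[NLM] = ½·((-153/16)·(-2−2) + (3/2)·(2−(3/8)) + 12·(3/8−(-2))) = ½·(153/4 + 39/16 + 57/2) = 1107/32, so the K-coordinate is (1107/32)/(123/4) = 9/8.
[KNM] = ½·((-6)·(3/8−2) + (-153/16)·(2−1) + 12·(1−(3/8))) = ½·(39/4 − 153/16 + 15/2) = 123/32, so the L-coordinate is 1/8.
[KLN] = ½·((-6)·(-2−(3/8)) + (3/2)·(3/8−1) + (-153/16)·(1−(-2))) = ½·(57/4 − 15/16 − 459/16) = -123/16, so the M-coordinate is -1/4.
Check: 9/8 + 1/8 − 1/4 = 1.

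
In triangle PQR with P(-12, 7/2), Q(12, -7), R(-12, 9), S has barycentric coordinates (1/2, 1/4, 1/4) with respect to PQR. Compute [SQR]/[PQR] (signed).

1/2

The signed ratio [SQR]/[PQR] equals the barycentric coordinate of S at vertex P, which is 1/2.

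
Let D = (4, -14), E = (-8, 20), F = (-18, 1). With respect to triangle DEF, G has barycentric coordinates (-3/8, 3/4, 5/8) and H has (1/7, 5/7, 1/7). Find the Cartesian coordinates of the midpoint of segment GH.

(-741/56, 1865/112)

Barycentric coordinates of the midpoint are the average: (-13/112, 41/56, 43/112).
Converting: (-13/112)·D + (41/56)·E + (43/112)·F = (-741/56, 1865/112).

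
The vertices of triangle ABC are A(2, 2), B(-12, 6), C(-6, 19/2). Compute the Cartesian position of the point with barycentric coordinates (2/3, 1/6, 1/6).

(-5/3, 47/12)

P = (2/3)·A + (1/6)·B + (1/6)·C.
x-coordinate: (2/3)·2 + (1/6)·(-12) + (1/6)·(-6) = -5/3.
y-coordinate: (2/3)·2 + (1/6)·6 + (1/6)·(19/2) = 47/12.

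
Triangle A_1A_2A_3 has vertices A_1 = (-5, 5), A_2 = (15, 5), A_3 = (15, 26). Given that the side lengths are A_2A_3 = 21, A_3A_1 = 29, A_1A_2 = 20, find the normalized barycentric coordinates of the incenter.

The incenter has barycentric coordinates proportional to the opposite side lengths: (21 : 29 : 20).
Normalizing by 21+29+20 = 70 gives (3/10, 29/70, 2/7).

(3/10, 29/70, 2/7)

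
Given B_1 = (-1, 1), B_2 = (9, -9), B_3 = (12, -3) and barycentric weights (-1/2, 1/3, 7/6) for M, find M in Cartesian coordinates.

M = (-1/2)·B_1 + (1/3)·B_2 + (7/6)·B_3.
x-coordinate: (-1/2)·(-1) + (1/3)·9 + (7/6)·12 = 35/2.
y-coordinate: (-1/2)·1 + (1/3)·(-9) + (7/6)·(-3) = -7.

(35/2, -7)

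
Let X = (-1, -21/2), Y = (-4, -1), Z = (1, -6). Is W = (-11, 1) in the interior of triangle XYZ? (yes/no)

no

Barycentric coordinates of W: (10/13, 136/65, -121/65).
The three coordinates are positive, positive, negative; a point is interior exactly when all three are positive.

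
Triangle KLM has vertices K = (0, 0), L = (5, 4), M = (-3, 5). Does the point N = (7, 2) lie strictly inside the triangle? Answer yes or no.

no

Barycentric coordinates of N: (14/37, 41/37, -18/37).
The three coordinates are positive, positive, negative; a point is interior exactly when all three are positive.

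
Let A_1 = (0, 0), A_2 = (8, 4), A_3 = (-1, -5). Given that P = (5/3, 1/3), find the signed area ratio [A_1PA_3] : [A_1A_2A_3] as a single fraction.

[A_1A_2A_3] = ½·(0·(4−(-5)) + 8·(-5−0) + (-1)·(0−4)) = ½·(0 − 40 + 4) = -18.
[A_1PA_3] = ½·(0·(1/3−(-5)) + (5/3)·(-5−0) + (-1)·(0−(1/3))) = ½·(0 − 25/3 + 1/3) = -4, so the ratio is (-4)/(-18) = 2/9.

2/9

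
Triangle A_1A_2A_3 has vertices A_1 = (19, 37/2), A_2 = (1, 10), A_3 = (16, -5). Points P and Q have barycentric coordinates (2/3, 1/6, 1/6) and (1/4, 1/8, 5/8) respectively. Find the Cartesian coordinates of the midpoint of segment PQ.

(243/16, 191/24)

Barycentric coordinates of the midpoint are the average: (11/24, 7/48, 19/48).
Converting: (11/24)·A_1 + (7/48)·A_2 + (19/48)·A_3 = (243/16, 191/24).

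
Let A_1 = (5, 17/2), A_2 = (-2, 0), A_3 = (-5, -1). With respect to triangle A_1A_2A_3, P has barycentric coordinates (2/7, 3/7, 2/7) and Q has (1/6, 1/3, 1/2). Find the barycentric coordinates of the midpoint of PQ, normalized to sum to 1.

(19/84, 8/21, 11/28)

Since both coordinate triples sum to 1, the midpoint's barycentrics are the componentwise average.
(2/7+1/6)/2 = 19/84; similarly 8/21 and 11/28.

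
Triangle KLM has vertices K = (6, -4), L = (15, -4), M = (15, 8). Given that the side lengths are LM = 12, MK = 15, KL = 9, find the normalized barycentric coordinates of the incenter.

(1/3, 5/12, 1/4)

The incenter has barycentric coordinates proportional to the opposite side lengths: (12 : 15 : 9).
Normalizing by 12+15+9 = 36 gives (1/3, 5/12, 1/4).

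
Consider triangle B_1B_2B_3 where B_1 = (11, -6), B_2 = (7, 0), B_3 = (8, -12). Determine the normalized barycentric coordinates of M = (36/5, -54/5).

(-1/5, 1/5, 1)

Signed area of the reference triangle: [B_1B_2B_3] = ½·(11·(0−(-12)) + 7·(-12−(-6)) + 8·(-6−0)) = ½·(132 − 42 − 48) = 21.
[MB_2B_3] = ½·((36/5)·(0−(-12)) + 7·(-12−(-54/5)) + 8·(-54/5−0)) = ½·(432/5 − 42/5 − 432/5) = -21/5, so the B_1-coordinate is (-21/5)/21 = -1/5.
[B_1MB_3] = ½·(11·(-54/5−(-12)) + (36/5)·(-12−(-6)) + 8·(-6−(-54/5))) = ½·(66/5 − 216/5 + 192/5) = 21/5, so the B_2-coordinate is 1/5.
[B_1B_2M] = ½·(11·(0−(-54/5)) + 7·(-54/5−(-6)) + (36/5)·(-6−0)) = ½·(594/5 − 168/5 − 216/5) = 21, so the B_3-coordinate is 1.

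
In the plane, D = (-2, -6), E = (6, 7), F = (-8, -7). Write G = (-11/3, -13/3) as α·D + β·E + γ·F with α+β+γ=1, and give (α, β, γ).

Signed area of the reference triangle: [DEF] = ½·((-2)·(7−(-7)) + 6·(-7−(-6)) + (-8)·(-6−7)) = ½·(-28 − 6 + 104) = 35.
[GEF] = ½·((-11/3)·(7−(-7)) + 6·(-7−(-13/3)) + (-8)·(-13/3−7)) = ½·(-154/3 − 16 + 272/3) = 35/3, so the D-coordinate is (35/3)/35 = 1/3.
[DGF] = ½·((-2)·(-13/3−(-7)) + (-11/3)·(-7−(-6)) + (-8)·(-6−(-13/3))) = ½·(-16/3 + 11/3 + 40/3) = 35/6, so the E-coordinate is 1/6.
[DEG] = ½·((-2)·(7−(-13/3)) + 6·(-13/3−(-6)) + (-11/3)·(-6−7)) = ½·(-68/3 + 10 + 143/3) = 35/2, so the F-coordinate is 1/2.
Check: 1/3 + 1/6 + 1/2 = 1.

(1/3, 1/6, 1/2)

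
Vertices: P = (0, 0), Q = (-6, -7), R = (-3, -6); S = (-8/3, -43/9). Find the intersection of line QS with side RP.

(-9/4, -9/2)

Barycentric coordinates of S with respect to PQR: (2/9, 1/9, 2/3).
On side RP the Q-coordinate is zero; dropping S's Q-weight 1/9 and renormalizing the remaining 2/3 : 2/9 gives weights 3/4, 1/4 on R, P.
T = (3/4)·(-3, -6) + (1/4)·(0, 0) = (-9/4, -9/2).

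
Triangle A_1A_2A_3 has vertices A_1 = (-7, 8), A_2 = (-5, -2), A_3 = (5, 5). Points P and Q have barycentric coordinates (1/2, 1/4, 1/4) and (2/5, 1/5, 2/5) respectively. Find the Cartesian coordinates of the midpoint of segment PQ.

Barycentric coordinates of the midpoint are the average: (9/20, 9/40, 13/40).
Converting: (9/20)·A_1 + (9/40)·A_2 + (13/40)·A_3 = (-53/20, 191/40).

(-53/20, 191/40)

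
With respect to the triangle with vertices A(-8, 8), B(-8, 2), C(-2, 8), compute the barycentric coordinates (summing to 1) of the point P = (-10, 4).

(2/3, 2/3, -1/3)

Signed area of the reference triangle: [ABC] = ½·((-8)·(2−8) + (-8)·(8−8) + (-2)·(8−2)) = ½·(48 + 0 − 12) = 18.
[PBC] = ½·((-10)·(2−8) + (-8)·(8−4) + (-2)·(4−2)) = ½·(60 − 32 − 4) = 12, so the A-coordinate is 12/18 = 2/3.
[APC] = ½·((-8)·(4−8) + (-10)·(8−8) + (-2)·(8−4)) = ½·(32 + 0 − 8) = 12, so the B-coordinate is 2/3.
[ABP] = ½·((-8)·(2−4) + (-8)·(4−8) + (-10)·(8−2)) = ½·(16 + 32 − 60) = -6, so the C-coordinate is -1/3.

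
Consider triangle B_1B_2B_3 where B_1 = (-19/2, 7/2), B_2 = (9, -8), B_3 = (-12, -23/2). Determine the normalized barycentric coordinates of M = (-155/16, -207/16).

(-1/8, 1/8, 1)

Signed area of the reference triangle: [B_1B_2B_3] = ½·((-19/2)·(-8−(-23/2)) + 9·(-23/2−(7/2)) + (-12)·(7/2−(-8))) = ½·(-133/4 − 135 − 138) = -1225/8.
[MB_2B_3] = ½·((-155/16)·(-8−(-23/2)) + 9·(-23/2−(-207/16)) + (-12)·(-207/16−(-8))) = ½·(-1085/32 + 207/16 + 237/4) = 1225/64, so the B_1-coordinate is (1225/64)/(-1225/8) = -1/8.
[B_1MB_3] = ½·((-19/2)·(-207/16−(-23/2)) + (-155/16)·(-23/2−(7/2)) + (-12)·(7/2−(-207/16))) = ½·(437/32 + 2325/16 − 789/4) = -1225/64, so the B_2-coordinate is 1/8.
[B_1B_2M] = ½·((-19/2)·(-8−(-207/16)) + 9·(-207/16−(7/2)) + (-155/16)·(7/2−(-8))) = ½·(-1501/32 − 2367/16 − 3565/32) = -1225/8, so the B_3-coordinate is 1.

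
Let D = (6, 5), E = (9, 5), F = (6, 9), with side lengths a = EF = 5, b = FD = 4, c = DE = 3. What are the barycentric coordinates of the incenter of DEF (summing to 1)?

(5/12, 1/3, 1/4)

The incenter has barycentric coordinates proportional to the opposite side lengths: (5 : 4 : 3).
Normalizing by 5+4+3 = 12 gives (5/12, 1/3, 1/4).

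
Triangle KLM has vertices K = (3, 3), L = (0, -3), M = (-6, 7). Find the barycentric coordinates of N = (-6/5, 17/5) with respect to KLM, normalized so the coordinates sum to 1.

Signed area of the reference triangle: [KLM] = ½·(3·(-3−7) + 0·(7−3) + (-6)·(3−(-3))) = ½·(-30 + 0 − 36) = -33.
[NLM] = ½·((-6/5)·(-3−7) + 0·(7−(17/5)) + (-6)·(17/5−(-3))) = ½·(12 + 0 − 192/5) = -66/5, so the K-coordinate is (-66/5)/(-33) = 2/5.
[KNM] = ½·(3·(17/5−7) + (-6/5)·(7−3) + (-6)·(3−(17/5))) = ½·(-54/5 − 24/5 + 12/5) = -33/5, so the L-coordinate is 1/5.
[KLN] = ½·(3·(-3−(17/5)) + 0·(17/5−3) + (-6/5)·(3−(-3))) = ½·(-96/5 + 0 − 36/5) = -66/5, so the M-coordinate is 2/5.
Check: 2/5 + 1/5 + 2/5 = 1.

(2/5, 1/5, 2/5)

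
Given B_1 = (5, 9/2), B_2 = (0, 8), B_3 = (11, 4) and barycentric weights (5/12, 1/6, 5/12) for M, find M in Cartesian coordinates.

M = (5/12)·B_1 + (1/6)·B_2 + (5/12)·B_3.
x-coordinate: (5/12)·5 + (1/6)·0 + (5/12)·11 = 20/3.
y-coordinate: (5/12)·(9/2) + (1/6)·8 + (5/12)·4 = 39/8.

(20/3, 39/8)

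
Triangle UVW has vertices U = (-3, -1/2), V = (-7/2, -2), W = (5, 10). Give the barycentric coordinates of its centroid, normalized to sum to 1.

The centroid is the average of the vertices, so each weight is 1/3.

(1/3, 1/3, 1/3)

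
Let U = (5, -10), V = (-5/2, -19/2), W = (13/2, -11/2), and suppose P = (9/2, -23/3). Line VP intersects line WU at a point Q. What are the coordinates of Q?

(59/10, -73/10)

Barycentric coordinates of P with respect to UVW: (1/3, 1/6, 1/2).
On side WU the V-coordinate is zero; dropping P's V-weight 1/6 and renormalizing the remaining 1/2 : 1/3 gives weights 3/5, 2/5 on W, U.
Q = (3/5)·(13/2, -11/2) + (2/5)·(5, -10) = (59/10, -73/10).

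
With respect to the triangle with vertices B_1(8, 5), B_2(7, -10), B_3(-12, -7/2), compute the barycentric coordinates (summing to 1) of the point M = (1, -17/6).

Signed area of the reference triangle: [B_1B_2B_3] = ½·(8·(-10−(-7/2)) + 7·(-7/2−5) + (-12)·(5−(-10))) = ½·(-52 − 119/2 − 180) = -583/4.
[MB_2B_3] = ½·(1·(-10−(-7/2)) + 7·(-7/2−(-17/6)) + (-12)·(-17/6−(-10))) = ½·(-13/2 − 14/3 − 86) = -583/12, so the B_1-coordinate is (-583/12)/(-583/4) = 1/3.
[B_1MB_3] = ½·(8·(-17/6−(-7/2)) + 1·(-7/2−5) + (-12)·(5−(-17/6))) = ½·(16/3 − 17/2 − 94) = -583/12, so the B_2-coordinate is 1/3.
[B_1B_2M] = ½·(8·(-10−(-17/6)) + 7·(-17/6−5) + 1·(5−(-10))) = ½·(-172/3 − 329/6 + 15) = -583/12, so the B_3-coordinate is 1/3.

(1/3, 1/3, 1/3)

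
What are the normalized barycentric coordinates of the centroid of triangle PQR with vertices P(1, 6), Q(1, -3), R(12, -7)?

(1/3, 1/3, 1/3)

The centroid is the average of the vertices, so each weight is 1/3.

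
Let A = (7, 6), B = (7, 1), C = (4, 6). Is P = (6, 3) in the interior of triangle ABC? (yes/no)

Barycentric coordinates of P: (1/15, 3/5, 1/3).
The three coordinates are positive, positive, positive; a point is interior exactly when all three are positive.

yes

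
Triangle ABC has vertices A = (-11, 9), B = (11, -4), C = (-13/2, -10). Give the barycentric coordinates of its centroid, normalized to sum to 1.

(1/3, 1/3, 1/3)

The centroid is the average of the vertices, so each weight is 1/3.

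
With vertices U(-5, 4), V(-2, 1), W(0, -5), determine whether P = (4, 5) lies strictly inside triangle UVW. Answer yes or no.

Barycentric coordinates of P: (-11/3, 43/6, -5/2).
The three coordinates are negative, positive, negative; a point is interior exactly when all three are positive.

no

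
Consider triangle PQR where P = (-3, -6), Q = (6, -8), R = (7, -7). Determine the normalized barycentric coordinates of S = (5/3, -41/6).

Signed area of the reference triangle: [PQR] = ½·((-3)·(-8−(-7)) + 6·(-7−(-6)) + 7·(-6−(-8))) = ½·(3 − 6 + 14) = 11/2.
[SQR] = ½·((5/3)·(-8−(-7)) + 6·(-7−(-41/6)) + 7·(-41/6−(-8))) = ½·(-5/3 − 1 + 49/6) = 11/4, so the P-coordinate is (11/4)/(11/2) = 1/2.
[PSR] = ½·((-3)·(-41/6−(-7)) + (5/3)·(-7−(-6)) + 7·(-6−(-41/6))) = ½·(-1/2 − 5/3 + 35/6) = 11/6, so the Q-coordinate is 1/3.
[PQS] = ½·((-3)·(-8−(-41/6)) + 6·(-41/6−(-6)) + (5/3)·(-6−(-8))) = ½·(7/2 − 5 + 10/3) = 11/12, so the R-coordinate is 1/6.

(1/2, 1/3, 1/6)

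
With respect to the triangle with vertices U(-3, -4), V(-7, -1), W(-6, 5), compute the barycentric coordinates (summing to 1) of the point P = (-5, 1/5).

(2/5, 1/5, 2/5)

Signed area of the reference triangle: [UVW] = ½·((-3)·(-1−5) + (-7)·(5−(-4)) + (-6)·(-4−(-1))) = ½·(18 − 63 + 18) = -27/2.
[PVW] = ½·((-5)·(-1−5) + (-7)·(5−(1/5)) + (-6)·(1/5−(-1))) = ½·(30 − 168/5 − 36/5) = -27/5, so the U-coordinate is (-27/5)/(-27/2) = 2/5.
[UPW] = ½·((-3)·(1/5−5) + (-5)·(5−(-4)) + (-6)·(-4−(1/5))) = ½·(72/5 − 45 + 126/5) = -27/10, so the V-coordinate is 1/5.
[UVP] = ½·((-3)·(-1−(1/5)) + (-7)·(1/5−(-4)) + (-5)·(-4−(-1))) = ½·(18/5 − 147/5 + 15) = -27/5, so the W-coordinate is 2/5.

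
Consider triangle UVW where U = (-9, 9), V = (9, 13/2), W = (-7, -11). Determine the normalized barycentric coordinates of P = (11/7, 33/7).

(2/7, 4/7, 1/7)

Signed area of the reference triangle: [UVW] = ½·((-9)·(13/2−(-11)) + 9·(-11−9) + (-7)·(9−(13/2))) = ½·(-315/2 − 180 − 35/2) = -355/2.
[PVW] = ½·((11/7)·(13/2−(-11)) + 9·(-11−(33/7)) + (-7)·(33/7−(13/2))) = ½·(55/2 − 990/7 + 25/2) = -355/7, so the U-coordinate is (-355/7)/(-355/2) = 2/7.
[UPW] = ½·((-9)·(33/7−(-11)) + (11/7)·(-11−9) + (-7)·(9−(33/7))) = ½·(-990/7 − 220/7 − 30) = -710/7, so the V-coordinate is 4/7.
[UVP] = ½·((-9)·(13/2−(33/7)) + 9·(33/7−9) + (11/7)·(9−(13/2))) = ½·(-225/14 − 270/7 + 55/14) = -355/14, so the W-coordinate is 1/7.
Check: 2/7 + 4/7 + 1/7 = 1.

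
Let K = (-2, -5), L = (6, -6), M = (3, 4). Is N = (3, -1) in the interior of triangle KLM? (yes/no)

yes

Barycentric coordinates of N: (15/77, 25/77, 37/77).
The three coordinates are positive, positive, positive; a point is interior exactly when all three are positive.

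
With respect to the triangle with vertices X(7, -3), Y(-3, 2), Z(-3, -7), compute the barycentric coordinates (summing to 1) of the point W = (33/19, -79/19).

(9/19, 2/19, 8/19)

Signed area of the reference triangle: [XYZ] = ½·(7·(2−(-7)) + (-3)·(-7−(-3)) + (-3)·(-3−2)) = ½·(63 + 12 + 15) = 45.
[WYZ] = ½·((33/19)·(2−(-7)) + (-3)·(-7−(-79/19)) + (-3)·(-79/19−2)) = ½·(297/19 + 162/19 + 351/19) = 405/19, so the X-coordinate is (405/19)/45 = 9/19.
[XWZ] = ½·(7·(-79/19−(-7)) + (33/19)·(-7−(-3)) + (-3)·(-3−(-79/19))) = ½·(378/19 − 132/19 − 66/19) = 90/19, so the Y-coordinate is 2/19.
[XYW] = ½·(7·(2−(-79/19)) + (-3)·(-79/19−(-3)) + (33/19)·(-3−2)) = ½·(819/19 + 66/19 − 165/19) = 360/19, so the Z-coordinate is 8/19.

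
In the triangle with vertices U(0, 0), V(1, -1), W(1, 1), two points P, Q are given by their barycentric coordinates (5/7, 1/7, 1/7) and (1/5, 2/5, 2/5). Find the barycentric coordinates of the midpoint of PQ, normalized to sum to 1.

Since both coordinate triples sum to 1, the midpoint's barycentrics are the componentwise average.
(5/7+1/5)/2 = 16/35; similarly 19/70 and 19/70.

(16/35, 19/70, 19/70)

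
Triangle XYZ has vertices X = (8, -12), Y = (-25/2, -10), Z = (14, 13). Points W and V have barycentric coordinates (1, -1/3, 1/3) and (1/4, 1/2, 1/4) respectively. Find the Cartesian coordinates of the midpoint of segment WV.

(193/24, -109/24)

Barycentric coordinates of the midpoint are the average: (5/8, 1/12, 7/24).
Converting: (5/8)·X + (1/12)·Y + (7/24)·Z = (193/24, -109/24).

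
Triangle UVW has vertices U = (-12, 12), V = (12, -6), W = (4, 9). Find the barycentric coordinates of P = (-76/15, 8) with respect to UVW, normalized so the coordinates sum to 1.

Signed area of the reference triangle: [UVW] = ½·((-12)·(-6−9) + 12·(9−12) + 4·(12−(-6))) = ½·(180 − 36 + 72) = 108.
[PVW] = ½·((-76/15)·(-6−9) + 12·(9−8) + 4·(8−(-6))) = ½·(76 + 12 + 56) = 72, so the U-coordinate is 72/108 = 2/3.
[UPW] = ½·((-12)·(8−9) + (-76/15)·(9−12) + 4·(12−8)) = ½·(12 + 76/5 + 16) = 108/5, so the V-coordinate is 1/5.
[UVP] = ½·((-12)·(-6−8) + 12·(8−12) + (-76/15)·(12−(-6))) = ½·(168 − 48 − 456/5) = 72/5, so the W-coordinate is 2/15.
Check: 2/3 + 1/5 + 2/15 = 1.

(2/3, 1/5, 2/15)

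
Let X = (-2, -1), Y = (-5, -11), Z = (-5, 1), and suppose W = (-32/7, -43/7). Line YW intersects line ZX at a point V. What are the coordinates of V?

Barycentric coordinates of W with respect to XYZ: (1/7, 4/7, 2/7).
On side ZX the Y-coordinate is zero; dropping W's Y-weight 4/7 and renormalizing the remaining 2/7 : 1/7 gives weights 2/3, 1/3 on Z, X.
V = (2/3)·(-5, 1) + (1/3)·(-2, -1) = (-4, 1/3).

(-4, 1/3)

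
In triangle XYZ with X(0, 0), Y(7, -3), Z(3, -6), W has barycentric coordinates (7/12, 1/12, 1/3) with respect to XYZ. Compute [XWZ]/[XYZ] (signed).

The signed ratio [XWZ]/[XYZ] equals the barycentric coordinate of W at vertex Y, which is 1/12.

1/12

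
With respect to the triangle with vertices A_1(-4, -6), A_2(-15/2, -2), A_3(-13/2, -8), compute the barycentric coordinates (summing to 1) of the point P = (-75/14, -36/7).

Signed area of the reference triangle: [A_1A_2A_3] = ½·((-4)·(-2−(-8)) + (-15/2)·(-8−(-6)) + (-13/2)·(-6−(-2))) = ½·(-24 + 15 + 26) = 17/2.
[PA_2A_3] = ½·((-75/14)·(-2−(-8)) + (-15/2)·(-8−(-36/7)) + (-13/2)·(-36/7−(-2))) = ½·(-225/7 + 150/7 + 143/7) = 34/7, so the A_1-coordinate is (34/7)/(17/2) = 4/7.
[A_1PA_3] = ½·((-4)·(-36/7−(-8)) + (-75/14)·(-8−(-6)) + (-13/2)·(-6−(-36/7))) = ½·(-80/7 + 75/7 + 39/7) = 17/7, so the A_2-coordinate is 2/7.
[A_1A_2P] = ½·((-4)·(-2−(-36/7)) + (-15/2)·(-36/7−(-6)) + (-75/14)·(-6−(-2))) = ½·(-88/7 − 45/7 + 150/7) = 17/14, so the A_3-coordinate is 1/7.
Check: 4/7 + 2/7 + 1/7 = 1.

(4/7, 2/7, 1/7)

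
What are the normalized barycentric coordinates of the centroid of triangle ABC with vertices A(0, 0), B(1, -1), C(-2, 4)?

(1/3, 1/3, 1/3)

The centroid is the average of the vertices, so each weight is 1/3.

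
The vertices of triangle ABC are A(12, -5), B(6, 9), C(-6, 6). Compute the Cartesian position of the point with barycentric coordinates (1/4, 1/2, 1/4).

P = (1/4)·A + (1/2)·B + (1/4)·C.
x-coordinate: (1/4)·12 + (1/2)·6 + (1/4)·(-6) = 9/2.
y-coordinate: (1/4)·(-5) + (1/2)·9 + (1/4)·6 = 19/4.

(9/2, 19/4)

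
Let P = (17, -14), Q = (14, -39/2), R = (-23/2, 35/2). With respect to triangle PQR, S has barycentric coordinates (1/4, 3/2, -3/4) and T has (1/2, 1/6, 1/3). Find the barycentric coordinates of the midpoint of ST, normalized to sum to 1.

(3/8, 5/6, -5/24)

Since both coordinate triples sum to 1, the midpoint's barycentrics are the componentwise average.
(1/4+1/2)/2 = 3/8; similarly 5/6 and -5/24.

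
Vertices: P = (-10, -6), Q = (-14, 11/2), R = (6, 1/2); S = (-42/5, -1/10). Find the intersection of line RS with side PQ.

(-12, -1/4)

Barycentric coordinates of S with respect to PQR: (2/5, 2/5, 1/5).
On side PQ the R-coordinate is zero; dropping S's R-weight 1/5 and renormalizing the remaining 2/5 : 2/5 gives weights 1/2, 1/2 on P, Q.
T = (1/2)·(-10, -6) + (1/2)·(-14, 11/2) = (-12, -1/4).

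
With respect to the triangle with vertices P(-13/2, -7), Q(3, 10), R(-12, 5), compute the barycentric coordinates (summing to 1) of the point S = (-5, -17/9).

(2/3, 2/9, 1/9)

Signed area of the reference triangle: [PQR] = ½·((-13/2)·(10−5) + 3·(5−(-7)) + (-12)·(-7−10)) = ½·(-65/2 + 36 + 204) = 415/4.
[SQR] = ½·((-5)·(10−5) + 3·(5−(-17/9)) + (-12)·(-17/9−10)) = ½·(-25 + 62/3 + 428/3) = 415/6, so the P-coordinate is (415/6)/(415/4) = 2/3.
[PSR] = ½·((-13/2)·(-17/9−5) + (-5)·(5−(-7)) + (-12)·(-7−(-17/9))) = ½·(403/9 − 60 + 184/3) = 415/18, so the Q-coordinate is 2/9.
[PQS] = ½·((-13/2)·(10−(-17/9)) + 3·(-17/9−(-7)) + (-5)·(-7−10)) = ½·(-1391/18 + 46/3 + 85) = 415/36, so the R-coordinate is 1/9.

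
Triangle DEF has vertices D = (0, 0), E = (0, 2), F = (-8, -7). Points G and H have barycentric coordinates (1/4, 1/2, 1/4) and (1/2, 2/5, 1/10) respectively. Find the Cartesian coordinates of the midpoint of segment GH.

Barycentric coordinates of the midpoint are the average: (3/8, 9/20, 7/40).
Converting: (3/8)·D + (9/20)·E + (7/40)·F = (-7/5, -13/40).

(-7/5, -13/40)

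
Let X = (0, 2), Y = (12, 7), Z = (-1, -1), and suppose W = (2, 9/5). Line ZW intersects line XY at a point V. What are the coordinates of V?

(4, 11/3)

Barycentric coordinates of W with respect to XYZ: (2/5, 1/5, 2/5).
On side XY the Z-coordinate is zero; dropping W's Z-weight 2/5 and renormalizing the remaining 2/5 : 1/5 gives weights 2/3, 1/3 on X, Y.
V = (2/3)·(0, 2) + (1/3)·(12, 7) = (4, 11/3).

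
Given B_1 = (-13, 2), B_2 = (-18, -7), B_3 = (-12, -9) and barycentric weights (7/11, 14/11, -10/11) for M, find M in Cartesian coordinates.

M = (7/11)·B_1 + (14/11)·B_2 + (-10/11)·B_3.
x-coordinate: (7/11)·(-13) + (14/11)·(-18) + (-10/11)·(-12) = -223/11.
y-coordinate: (7/11)·2 + (14/11)·(-7) + (-10/11)·(-9) = 6/11.

(-223/11, 6/11)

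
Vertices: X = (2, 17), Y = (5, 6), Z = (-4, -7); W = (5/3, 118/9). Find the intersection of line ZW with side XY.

Barycentric coordinates of W with respect to XYZ: (7/9, 1/9, 1/9).
On side XY the Z-coordinate is zero; dropping W's Z-weight 1/9 and renormalizing the remaining 7/9 : 1/9 gives weights 7/8, 1/8 on X, Y.
V = (7/8)·(2, 17) + (1/8)·(5, 6) = (19/8, 125/8).

(19/8, 125/8)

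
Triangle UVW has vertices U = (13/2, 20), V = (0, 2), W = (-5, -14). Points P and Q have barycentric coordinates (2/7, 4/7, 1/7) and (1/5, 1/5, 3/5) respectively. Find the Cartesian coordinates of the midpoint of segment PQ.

Barycentric coordinates of the midpoint are the average: (17/70, 27/70, 13/35).
Converting: (17/70)·U + (27/70)·V + (13/35)·W = (-39/140, 3/7).

(-39/140, 3/7)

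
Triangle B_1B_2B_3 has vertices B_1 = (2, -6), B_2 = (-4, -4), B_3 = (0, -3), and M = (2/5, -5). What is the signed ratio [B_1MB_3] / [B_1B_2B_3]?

1/5

[B_1B_2B_3] = ½·(2·(-4−(-3)) + (-4)·(-3−(-6)) + 0·(-6−(-4))) = ½·(-2 − 12 + 0) = -7.
[B_1MB_3] = ½·(2·(-5−(-3)) + (2/5)·(-3−(-6)) + 0·(-6−(-5))) = ½·(-4 + 6/5 + 0) = -7/5, so the ratio is (-7/5)/(-7) = 1/5.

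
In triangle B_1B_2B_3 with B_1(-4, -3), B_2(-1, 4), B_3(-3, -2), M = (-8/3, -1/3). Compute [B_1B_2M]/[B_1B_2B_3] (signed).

1/3

[B_1B_2B_3] = ½·((-4)·(4−(-2)) + (-1)·(-2−(-3)) + (-3)·(-3−4)) = ½·(-24 − 1 + 21) = -2.
[B_1B_2M] = ½·((-4)·(4−(-1/3)) + (-1)·(-1/3−(-3)) + (-8/3)·(-3−4)) = ½·(-52/3 − 8/3 + 56/3) = -2/3, so the ratio is (-2/3)/(-2) = 1/3.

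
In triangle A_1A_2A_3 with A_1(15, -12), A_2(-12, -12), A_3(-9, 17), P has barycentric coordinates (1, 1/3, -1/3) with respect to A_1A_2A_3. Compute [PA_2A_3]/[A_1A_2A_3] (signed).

1

The signed ratio [PA_2A_3]/[A_1A_2A_3] equals the barycentric coordinate of P at vertex A_1, which is 1.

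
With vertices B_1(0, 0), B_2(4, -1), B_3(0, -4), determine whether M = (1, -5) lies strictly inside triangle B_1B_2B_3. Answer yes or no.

no

Barycentric coordinates of M: (-7/16, 1/4, 19/16).
The three coordinates are negative, positive, positive; a point is interior exactly when all three are positive.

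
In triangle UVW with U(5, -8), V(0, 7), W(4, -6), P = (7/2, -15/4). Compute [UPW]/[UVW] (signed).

[UVW] = ½·(5·(7−(-6)) + 0·(-6−(-8)) + 4·(-8−7)) = ½·(65 + 0 − 60) = 5/2.
[UPW] = ½·(5·(-15/4−(-6)) + (7/2)·(-6−(-8)) + 4·(-8−(-15/4))) = ½·(45/4 + 7 − 17) = 5/8, so the ratio is (5/8)/(5/2) = 1/4.

1/4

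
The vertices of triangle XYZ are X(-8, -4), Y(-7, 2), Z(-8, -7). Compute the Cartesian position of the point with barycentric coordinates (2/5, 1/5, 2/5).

W = (2/5)·X + (1/5)·Y + (2/5)·Z.
x-coordinate: (2/5)·(-8) + (1/5)·(-7) + (2/5)·(-8) = -39/5.
y-coordinate: (2/5)·(-4) + (1/5)·2 + (2/5)·(-7) = -4.

(-39/5, -4)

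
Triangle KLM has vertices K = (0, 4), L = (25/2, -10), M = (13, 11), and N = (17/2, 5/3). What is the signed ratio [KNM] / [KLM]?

[KLM] = ½·(0·(-10−11) + (25/2)·(11−4) + 13·(4−(-10))) = ½·(0 + 175/2 + 182) = 539/4.
[KNM] = ½·(0·(5/3−11) + (17/2)·(11−4) + 13·(4−(5/3))) = ½·(0 + 119/2 + 91/3) = 539/12, so the ratio is (539/12)/(539/4) = 1/3.

1/3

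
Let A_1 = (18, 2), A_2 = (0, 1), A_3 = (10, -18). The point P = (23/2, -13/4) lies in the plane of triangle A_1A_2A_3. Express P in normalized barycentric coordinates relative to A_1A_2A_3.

(1/2, 1/4, 1/4)

Signed area of the reference triangle: [A_1A_2A_3] = ½·(18·(1−(-18)) + 0·(-18−2) + 10·(2−1)) = ½·(342 + 0 + 10) = 176.
[PA_2A_3] = ½·((23/2)·(1−(-18)) + 0·(-18−(-13/4)) + 10·(-13/4−1)) = ½·(437/2 + 0 − 85/2) = 88, so the A_1-coordinate is 88/176 = 1/2.
[A_1PA_3] = ½·(18·(-13/4−(-18)) + (23/2)·(-18−2) + 10·(2−(-13/4))) = ½·(531/2 − 230 + 105/2) = 44, so the A_2-coordinate is 1/4.
[A_1A_2P] = ½·(18·(1−(-13/4)) + 0·(-13/4−2) + (23/2)·(2−1)) = ½·(153/2 + 0 + 23/2) = 44, so the A_3-coordinate is 1/4.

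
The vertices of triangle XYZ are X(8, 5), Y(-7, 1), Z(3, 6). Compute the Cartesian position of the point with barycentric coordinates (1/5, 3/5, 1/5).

W = (1/5)·X + (3/5)·Y + (1/5)·Z.
x-coordinate: (1/5)·8 + (3/5)·(-7) + (1/5)·3 = -2.
y-coordinate: (1/5)·5 + (3/5)·1 + (1/5)·6 = 14/5.

(-2, 14/5)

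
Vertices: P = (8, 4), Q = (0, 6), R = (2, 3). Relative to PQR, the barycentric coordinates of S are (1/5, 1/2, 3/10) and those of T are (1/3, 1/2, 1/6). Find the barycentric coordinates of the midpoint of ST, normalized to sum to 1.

Since both coordinate triples sum to 1, the midpoint's barycentrics are the componentwise average.
(1/5+1/3)/2 = 4/15; similarly 1/2 and 7/30.

(4/15, 1/2, 7/30)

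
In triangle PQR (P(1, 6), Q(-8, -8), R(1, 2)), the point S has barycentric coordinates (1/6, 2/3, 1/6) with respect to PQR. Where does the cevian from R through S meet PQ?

(-31/5, -26/5)

Line RS meets PQ where the R-coordinate vanishes; zeroing S's R-weight and renormalizing leaves P, Q-weights 1/6 : 2/3 → (1/5, 4/5).
So T = (1/5)·P + (4/5)·Q = (-31/5, -26/5).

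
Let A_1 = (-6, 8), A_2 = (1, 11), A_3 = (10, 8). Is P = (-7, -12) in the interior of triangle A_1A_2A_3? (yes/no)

Barycentric coordinates of P: (77/16, -20/3, 137/48).
The three coordinates are positive, negative, positive; a point is interior exactly when all three are positive.

no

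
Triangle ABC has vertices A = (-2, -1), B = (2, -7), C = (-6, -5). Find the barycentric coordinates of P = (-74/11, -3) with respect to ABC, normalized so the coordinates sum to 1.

Signed area of the reference triangle: [ABC] = ½·((-2)·(-7−(-5)) + 2·(-5−(-1)) + (-6)·(-1−(-7))) = ½·(4 − 8 − 36) = -20.
[PBC] = ½·((-74/11)·(-7−(-5)) + 2·(-5−(-3)) + (-6)·(-3−(-7))) = ½·(148/11 − 4 − 24) = -80/11, so the A-coordinate is (-80/11)/(-20) = 4/11.
[APC] = ½·((-2)·(-3−(-5)) + (-74/11)·(-5−(-1)) + (-6)·(-1−(-3))) = ½·(-4 + 296/11 − 12) = 60/11, so the B-coordinate is -3/11.
[ABP] = ½·((-2)·(-7−(-3)) + 2·(-3−(-1)) + (-74/11)·(-1−(-7))) = ½·(8 − 4 − 444/11) = -200/11, so the C-coordinate is 10/11.
Check: 4/11 − 3/11 + 10/11 = 1.

(4/11, -3/11, 10/11)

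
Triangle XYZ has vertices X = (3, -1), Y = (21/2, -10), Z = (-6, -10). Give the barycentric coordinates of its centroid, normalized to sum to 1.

(1/3, 1/3, 1/3)

The centroid is the average of the vertices, so each weight is 1/3.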